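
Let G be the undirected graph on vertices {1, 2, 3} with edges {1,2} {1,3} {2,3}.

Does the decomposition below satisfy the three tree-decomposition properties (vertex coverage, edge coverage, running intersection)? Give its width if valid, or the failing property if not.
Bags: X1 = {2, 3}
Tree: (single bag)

No — vertex 1 appears in no bag.

A tree decomposition must satisfy three properties: every vertex lies in some bag; for every edge, both endpoints lie together in some bag; and for every vertex, the bags containing it form a connected subtree. Here vertex 1 appears in no bag, so the decomposition is invalid.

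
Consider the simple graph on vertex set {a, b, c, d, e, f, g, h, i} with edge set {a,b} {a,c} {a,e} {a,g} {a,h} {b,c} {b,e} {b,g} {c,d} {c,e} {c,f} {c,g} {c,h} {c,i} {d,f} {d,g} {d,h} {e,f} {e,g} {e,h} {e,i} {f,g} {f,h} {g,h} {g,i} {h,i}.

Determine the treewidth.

4

A width-4 tree decomposition is:
Bags: B1 = {a, c, e, g, h}  B2 = {c, e, f, g, h}  B3 = {c, e, g, h, i}  B4 = {c, d, f, g, h}  B5 = {a, b, c, e, g}
Tree: B1–B2, B1–B3, B2–B4, B1–B5
The largest bag has 5 vertices, giving width 4; this decomposition certifies tw(G) ≤ 4. Conversely, {c, d, f, g, h} is a clique of size 5, and the vertices of any clique must share a bag in every tree decomposition; so some bag has ≥ 5 vertices and tw(G) ≥ 4. Combining the bounds, tw(G) = 4.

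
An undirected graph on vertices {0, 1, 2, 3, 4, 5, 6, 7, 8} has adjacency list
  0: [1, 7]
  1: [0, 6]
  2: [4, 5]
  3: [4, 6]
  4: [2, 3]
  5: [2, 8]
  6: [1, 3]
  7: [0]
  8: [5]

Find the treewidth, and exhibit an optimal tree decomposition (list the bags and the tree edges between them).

Every bag has size at most 2, so the width is 2 − 1 = 1 and tw(G) ≤ 1. G has an edge, so its treewidth is at least 1. Hence tw(G) = 1 exactly.

Treewidth 1.
Bags: B1 = {5, 8}  B2 = {2, 5}  B3 = {2, 4}  B4 = {3, 4}  B5 = {3, 6}  B6 = {1, 6}  B7 = {0, 1}  B8 = {0, 7}
Tree: B1–B2, B2–B3, B3–B4, B4–B5, B5–B6, B6–B7, B7–B8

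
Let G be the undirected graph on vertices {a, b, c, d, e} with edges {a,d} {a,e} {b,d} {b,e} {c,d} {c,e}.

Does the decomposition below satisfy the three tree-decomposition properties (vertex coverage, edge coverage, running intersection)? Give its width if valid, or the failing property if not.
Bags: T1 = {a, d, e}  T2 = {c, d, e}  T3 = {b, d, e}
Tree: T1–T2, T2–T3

Yes; width 2.

Vertex coverage: the bags together contain {a, b, c, d, e}, the full vertex set. Edge coverage: each edge of G has both endpoints in at least one bag. Running intersection: for every vertex, the bags containing it form a connected subtree. All three properties hold, so this is a valid tree decomposition of width max|bag| − 1 = 2, and hence tw(G) ≤ 2.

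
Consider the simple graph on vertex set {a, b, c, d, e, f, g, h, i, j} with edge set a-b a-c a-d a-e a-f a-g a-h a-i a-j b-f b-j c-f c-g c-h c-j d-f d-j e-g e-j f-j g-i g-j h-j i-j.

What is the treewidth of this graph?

A width-3 tree decomposition is:
Bags: B1 = {a, c, f, j}  B2 = {a, c, g, j}  B3 = {a, d, f, j}  B4 = {a, g, i, j}  B5 = {a, b, f, j}  B6 = {a, e, g, j}  B7 = {a, c, h, j}
Tree: B1–B2, B1–B3, B2–B4, B1–B5, B2–B6, B1–B7
Every bag has size at most 4, so the width is 4 − 1 = 3 and tw(G) ≤ 3. On the other hand G contains the 4-clique {a, d, f, j}. A clique must lie in a single bag of any decomposition, so no decomposition can have width below 3. Therefore the treewidth is 3.

3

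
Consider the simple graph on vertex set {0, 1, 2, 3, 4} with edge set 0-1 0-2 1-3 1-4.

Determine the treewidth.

1

A width-1 tree decomposition is:
Bags: B1 = {0, 1}  B2 = {1, 3}  B3 = {0, 2}  B4 = {1, 4}
Tree: B1–B2, B1–B3, B2–B4
The largest bag has 2 vertices, giving width 1; this decomposition certifies tw(G) ≤ 1. Any graph with an edge has treewidth ≥ 1, and G has the edge 0–1. Therefore the treewidth is 1.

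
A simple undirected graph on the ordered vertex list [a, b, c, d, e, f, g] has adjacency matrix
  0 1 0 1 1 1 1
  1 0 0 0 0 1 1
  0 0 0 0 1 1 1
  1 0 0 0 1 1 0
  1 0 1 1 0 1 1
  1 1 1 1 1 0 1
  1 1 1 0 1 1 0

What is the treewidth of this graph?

A width-3 tree decomposition is:
Bags: B1 = {a, e, f, g}  B2 = {a, b, f, g}  B3 = {c, e, f, g}  B4 = {a, d, e, f}
Tree: B1–B2, B1–B3, B1–B4
Every bag has size at most 4, so the width is 4 − 1 = 3 and tw(G) ≤ 3. On the other hand G contains the 4-clique {a, d, e, f}. A clique must lie in a single bag of any decomposition, so no decomposition can have width below 3. Hence tw(G) = 3 exactly.

3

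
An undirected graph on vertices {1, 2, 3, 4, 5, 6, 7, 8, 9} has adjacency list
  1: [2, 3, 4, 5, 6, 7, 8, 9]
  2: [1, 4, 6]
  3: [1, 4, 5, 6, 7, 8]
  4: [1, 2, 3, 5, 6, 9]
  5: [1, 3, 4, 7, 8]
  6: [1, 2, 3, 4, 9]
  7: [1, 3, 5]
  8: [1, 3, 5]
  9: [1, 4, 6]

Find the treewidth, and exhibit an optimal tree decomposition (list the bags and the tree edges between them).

Treewidth 3.
Bags: B1 = {1, 4, 6, 9}  B2 = {1, 3, 4, 6}  B3 = {1, 3, 4, 5}  B4 = {1, 3, 5, 8}  B5 = {1, 2, 4, 6}  B6 = {1, 3, 5, 7}
Tree: B1–B2, B2–B3, B3–B4, B2–B5, B3–B6

Every bag has size at most 4, so the width is 4 − 1 = 3 and tw(G) ≤ 3. Conversely, {1, 4, 6, 9} is a clique of size 4, and the vertices of any clique must share a bag in every tree decomposition; so some bag has ≥ 4 vertices and tw(G) ≥ 3. The upper and lower bounds meet at 3, so that is the treewidth.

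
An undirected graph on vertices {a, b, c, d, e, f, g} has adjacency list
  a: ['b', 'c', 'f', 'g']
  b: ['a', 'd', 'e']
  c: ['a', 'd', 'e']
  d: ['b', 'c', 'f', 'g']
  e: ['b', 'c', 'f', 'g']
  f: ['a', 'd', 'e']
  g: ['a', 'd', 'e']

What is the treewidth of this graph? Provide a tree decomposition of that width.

The largest bag has 4 vertices, giving width 3; this decomposition certifies tw(G) ≤ 3. For the lower bound: the 4 vertex sets {a,g}, {c,e}, {d}, {b} are disjoint, each induces a connected subgraph, and every pair is joined by at least one edge of G. Contracting each set to a single vertex therefore yields K_{4} as a minor, and since treewidth is minor-monotone, tw(G) ≥ tw(K_{4}) = 3. Therefore the treewidth is 3.

Treewidth 3.
Bags: B1 = {a, d, e, g}  B2 = {a, c, d, e}  B3 = {a, b, d, e}  B4 = {a, d, e, f}
Tree: B1–B2, B2–B3, B3–B4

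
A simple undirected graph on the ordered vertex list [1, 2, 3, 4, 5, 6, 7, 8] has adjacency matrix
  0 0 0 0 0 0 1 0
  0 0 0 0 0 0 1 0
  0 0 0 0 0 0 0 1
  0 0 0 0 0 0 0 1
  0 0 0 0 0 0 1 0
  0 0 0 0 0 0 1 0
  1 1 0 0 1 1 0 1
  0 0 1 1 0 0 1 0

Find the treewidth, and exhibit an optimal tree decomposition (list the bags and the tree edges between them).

Treewidth 1.
Bags: B1 = {3, 8}  B2 = {7, 8}  B3 = {2, 7}  B4 = {5, 7}  B5 = {6, 7}  B6 = {1, 7}  B7 = {4, 8}
Tree: B1–B2, B2–B3, B2–B4, B3–B5, B5–B6, B1–B7

The largest bag has 2 vertices, giving width 1; this decomposition certifies tw(G) ≤ 1. Any graph with an edge has treewidth ≥ 1, and G has the edge 8–3. Combining the bounds, tw(G) = 1.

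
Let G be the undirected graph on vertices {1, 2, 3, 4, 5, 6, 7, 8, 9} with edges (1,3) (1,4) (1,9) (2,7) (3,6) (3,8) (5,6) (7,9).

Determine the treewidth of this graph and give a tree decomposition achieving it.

Treewidth 1.
One optimal decomposition is:
Bags: B1 = {1, 3}  B2 = {1, 9}  B3 = {3, 6}  B4 = {7, 9}  B5 = {3, 8}  B6 = {1, 4}  B7 = {2, 7}  B8 = {5, 6}
Tree: B1–B2, B1–B3, B2–B4, B1–B5, B2–B6, B4–B7, B3–B8

Each bag holds 2 vertices, so the decomposition has width 1, which upper-bounds the treewidth. G has an edge, so its treewidth is at least 1. Hence tw(G) = 1 exactly.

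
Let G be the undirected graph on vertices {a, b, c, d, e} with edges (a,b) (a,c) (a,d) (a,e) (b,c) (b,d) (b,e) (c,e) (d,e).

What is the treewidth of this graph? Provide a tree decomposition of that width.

Each bag holds 4 vertices, so the decomposition has width 3, which upper-bounds the treewidth. On the other hand G contains the 4-clique {a, b, d, e}. A clique must lie in a single bag of any decomposition, so no decomposition can have width below 3. Hence tw(G) = 3 exactly.

Treewidth 3.
One optimal decomposition is:
Bags: B1 = {a, b, d, e}  B2 = {a, b, c, e}
Tree: B1–B2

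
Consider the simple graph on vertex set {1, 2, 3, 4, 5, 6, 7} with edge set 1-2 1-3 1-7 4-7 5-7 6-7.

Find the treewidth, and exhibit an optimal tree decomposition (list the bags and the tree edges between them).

Each bag holds 2 vertices, so the decomposition has width 1, which upper-bounds the treewidth. Any graph with an edge has treewidth ≥ 1, and G has the edge 1–7. Hence tw(G) = 1 exactly.

Treewidth 1.
One such decomposition:
Bags: B1 = {1, 7}  B2 = {4, 7}  B3 = {5, 7}  B4 = {1, 3}  B5 = {6, 7}  B6 = {1, 2}
Tree: B1–B2, B1–B3, B1–B4, B3–B5, B1–B6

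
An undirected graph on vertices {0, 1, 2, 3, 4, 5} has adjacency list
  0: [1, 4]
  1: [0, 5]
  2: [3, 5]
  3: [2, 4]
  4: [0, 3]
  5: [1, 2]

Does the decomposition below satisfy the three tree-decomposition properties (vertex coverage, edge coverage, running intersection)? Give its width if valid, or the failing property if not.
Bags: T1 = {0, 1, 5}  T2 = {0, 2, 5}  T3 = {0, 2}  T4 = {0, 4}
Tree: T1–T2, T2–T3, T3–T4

No — vertex 3 appears in no bag.

A tree decomposition must satisfy three properties: every vertex lies in some bag; for every edge, both endpoints lie together in some bag; and for every vertex, the bags containing it form a connected subtree. Here vertex 3 appears in no bag, so the decomposition is invalid.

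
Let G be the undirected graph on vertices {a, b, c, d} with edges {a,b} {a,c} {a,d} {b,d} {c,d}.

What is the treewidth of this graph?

A width-2 tree decomposition is:
Bags: B1 = {a, c, d}  B2 = {a, b, d}
Tree: B1–B2
Every bag has size at most 3, so the width is 3 − 1 = 2 and tw(G) ≤ 2. For the lower bound, the 3 vertices {a, c, d} are pairwise adjacent, and any tree decomposition puts a clique entirely inside one bag — forcing width ≥ 2. The upper and lower bounds meet at 2, so that is the treewidth.

2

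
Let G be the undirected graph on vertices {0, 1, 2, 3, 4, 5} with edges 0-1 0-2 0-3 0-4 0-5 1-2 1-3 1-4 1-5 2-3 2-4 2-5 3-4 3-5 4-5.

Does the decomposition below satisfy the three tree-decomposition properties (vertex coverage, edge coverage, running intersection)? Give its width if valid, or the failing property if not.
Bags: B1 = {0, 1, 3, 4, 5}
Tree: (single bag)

No — vertex 2 appears in no bag.

A tree decomposition must satisfy three properties: every vertex lies in some bag; for every edge, both endpoints lie together in some bag; and for every vertex, the bags containing it form a connected subtree. Here vertex 2 appears in no bag, so the decomposition is invalid.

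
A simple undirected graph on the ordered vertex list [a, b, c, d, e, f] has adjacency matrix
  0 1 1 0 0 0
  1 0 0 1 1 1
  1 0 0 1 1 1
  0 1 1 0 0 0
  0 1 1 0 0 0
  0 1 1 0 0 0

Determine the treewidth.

2

A width-2 tree decomposition is:
Bags: B1 = {a, b, c}  B2 = {b, c, f}  B3 = {b, c, d}  B4 = {b, c, e}
Tree: B1–B2, B2–B3, B3–B4
Each bag holds 3 vertices, so the decomposition has width 2, which upper-bounds the treewidth. Since a–b–f–c–a is a cycle in G, G is not acyclic. Forests are exactly the graphs of treewidth ≤ 1, so tw(G) ≥ 2. Combining the bounds, tw(G) = 2.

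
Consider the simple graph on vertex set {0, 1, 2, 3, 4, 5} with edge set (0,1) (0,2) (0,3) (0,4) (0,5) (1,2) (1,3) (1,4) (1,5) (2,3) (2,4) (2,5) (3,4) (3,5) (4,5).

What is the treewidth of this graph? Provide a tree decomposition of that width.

A single bag containing all 6 vertices is trivially a valid decomposition of width 5. For the lower bound, the 6 vertices {0, 1, 2, 3, 4, 5} are pairwise adjacent, and any tree decomposition puts a clique entirely inside one bag — forcing width ≥ 5. The upper and lower bounds meet at 5, so that is the treewidth.

Treewidth 5.
One such decomposition:
Bags: B1 = {0, 1, 2, 3, 4, 5}
Tree: (single bag)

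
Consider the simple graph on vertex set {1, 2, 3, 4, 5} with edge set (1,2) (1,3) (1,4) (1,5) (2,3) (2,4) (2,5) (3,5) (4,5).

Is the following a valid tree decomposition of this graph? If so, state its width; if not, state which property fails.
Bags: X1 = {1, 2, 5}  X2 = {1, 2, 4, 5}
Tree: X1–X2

A tree decomposition must satisfy three properties: every vertex lies in some bag; for every edge, both endpoints lie together in some bag; and for every vertex, the bags containing it form a connected subtree. Here vertex 3 appears in no bag, so the decomposition is invalid.

No — vertex 3 appears in no bag.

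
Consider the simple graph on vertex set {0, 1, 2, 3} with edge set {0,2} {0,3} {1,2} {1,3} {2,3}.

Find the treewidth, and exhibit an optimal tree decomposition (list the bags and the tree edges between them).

The largest bag has 3 vertices, giving width 2; this decomposition certifies tw(G) ≤ 2. For the lower bound, the 3 vertices {0, 2, 3} are pairwise adjacent, and any tree decomposition puts a clique entirely inside one bag — forcing width ≥ 2. Therefore the treewidth is 2.

Treewidth 2.
One optimal decomposition is:
Bags: B1 = {1, 2, 3}  B2 = {0, 2, 3}
Tree: B1–B2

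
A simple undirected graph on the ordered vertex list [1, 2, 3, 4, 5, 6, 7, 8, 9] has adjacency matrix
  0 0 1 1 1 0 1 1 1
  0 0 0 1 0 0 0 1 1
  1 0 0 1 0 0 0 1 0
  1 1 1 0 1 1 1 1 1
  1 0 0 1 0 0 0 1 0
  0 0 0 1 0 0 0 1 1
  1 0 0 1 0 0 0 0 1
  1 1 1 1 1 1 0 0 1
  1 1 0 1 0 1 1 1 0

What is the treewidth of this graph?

3

A width-3 tree decomposition is:
Bags: B1 = {1, 4, 8, 9}  B2 = {1, 4, 5, 8}  B3 = {1, 3, 4, 8}  B4 = {4, 6, 8, 9}  B5 = {2, 4, 8, 9}  B6 = {1, 4, 7, 9}
Tree: B1–B2, B1–B3, B1–B4, B1–B5, B1–B6
Each bag holds 4 vertices, so the decomposition has width 3, which upper-bounds the treewidth. Conversely, {1, 4, 8, 9} is a clique of size 4, and the vertices of any clique must share a bag in every tree decomposition; so some bag has ≥ 4 vertices and tw(G) ≥ 3. The upper and lower bounds meet at 3, so that is the treewidth.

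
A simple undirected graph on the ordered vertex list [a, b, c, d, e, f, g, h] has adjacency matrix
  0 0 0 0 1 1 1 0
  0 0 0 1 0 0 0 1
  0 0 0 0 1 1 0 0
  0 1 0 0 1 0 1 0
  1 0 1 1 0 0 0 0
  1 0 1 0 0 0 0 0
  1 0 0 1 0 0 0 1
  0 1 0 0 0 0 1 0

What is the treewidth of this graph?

2

A width-2 tree decomposition is:
Bags: B1 = {b, d, h}  B2 = {d, g, h}  B3 = {d, e, g}  B4 = {a, e, g}  B5 = {a, c, e}  B6 = {a, c, f}
Tree: B1–B2, B2–B3, B3–B4, B4–B5, B5–B6
Each bag holds 3 vertices, so the decomposition has width 2, which upper-bounds the treewidth. For the lower bound, G contains the cycle b–h–g–d–b, so G is not a forest; only forests have treewidth ≤ 1, hence tw(G) ≥ 2. Hence tw(G) = 2 exactly.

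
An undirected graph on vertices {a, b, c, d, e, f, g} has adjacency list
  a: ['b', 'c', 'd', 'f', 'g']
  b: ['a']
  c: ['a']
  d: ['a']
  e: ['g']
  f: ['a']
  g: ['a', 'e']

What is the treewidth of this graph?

1

A width-1 tree decomposition is:
Bags: B1 = {a, d}  B2 = {a, b}  B3 = {a, c}  B4 = {a, g}  B5 = {e, g}  B6 = {a, f}
Tree: B1–B2, B2–B3, B2–B4, B4–B5, B4–B6
Each bag holds 2 vertices, so the decomposition has width 1, which upper-bounds the treewidth. G has an edge, so its treewidth is at least 1. Combining the bounds, tw(G) = 1.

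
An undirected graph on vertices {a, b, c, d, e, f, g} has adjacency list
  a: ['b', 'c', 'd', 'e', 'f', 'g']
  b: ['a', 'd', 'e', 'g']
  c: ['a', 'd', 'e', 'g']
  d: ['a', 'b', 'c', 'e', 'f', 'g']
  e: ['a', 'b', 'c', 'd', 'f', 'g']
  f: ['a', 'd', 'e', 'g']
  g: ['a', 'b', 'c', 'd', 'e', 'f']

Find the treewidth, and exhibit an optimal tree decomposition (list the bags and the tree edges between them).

Treewidth 4.
Bags: B1 = {a, d, e, f, g}  B2 = {a, b, d, e, g}  B3 = {a, c, d, e, g}
Tree: B1–B2, B2–B3

Each bag holds 5 vertices, so the decomposition has width 4, which upper-bounds the treewidth. For the lower bound, the 5 vertices {a, c, d, e, g} are pairwise adjacent, and any tree decomposition puts a clique entirely inside one bag — forcing width ≥ 4. Therefore the treewidth is 4.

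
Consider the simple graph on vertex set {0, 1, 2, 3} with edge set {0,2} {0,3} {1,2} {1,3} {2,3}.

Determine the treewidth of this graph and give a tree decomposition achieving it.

Treewidth 2.
One optimal decomposition is:
Bags: B1 = {0, 2, 3}  B2 = {1, 2, 3}
Tree: B1–B2

The largest bag has 3 vertices, giving width 2; this decomposition certifies tw(G) ≤ 2. For the lower bound, the 3 vertices {0, 2, 3} are pairwise adjacent, and any tree decomposition puts a clique entirely inside one bag — forcing width ≥ 2. The upper and lower bounds meet at 2, so that is the treewidth.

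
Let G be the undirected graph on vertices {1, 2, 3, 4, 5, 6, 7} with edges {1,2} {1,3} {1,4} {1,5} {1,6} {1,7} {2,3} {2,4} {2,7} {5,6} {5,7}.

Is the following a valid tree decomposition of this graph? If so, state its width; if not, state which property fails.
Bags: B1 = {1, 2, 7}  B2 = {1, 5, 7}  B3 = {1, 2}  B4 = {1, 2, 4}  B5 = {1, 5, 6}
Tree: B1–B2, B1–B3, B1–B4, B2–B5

A tree decomposition must satisfy three properties: every vertex lies in some bag; for every edge, both endpoints lie together in some bag; and for every vertex, the bags containing it form a connected subtree. Here vertex 3 appears in no bag, so the decomposition is invalid.

No — vertex 3 appears in no bag.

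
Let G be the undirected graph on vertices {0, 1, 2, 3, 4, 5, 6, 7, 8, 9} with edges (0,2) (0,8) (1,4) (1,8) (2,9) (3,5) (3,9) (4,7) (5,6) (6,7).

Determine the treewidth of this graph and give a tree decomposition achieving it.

Treewidth 2.
Bags: B1 = {1, 4, 7}  B2 = {1, 6, 7}  B3 = {1, 5, 6}  B4 = {1, 3, 5}  B5 = {1, 3, 9}  B6 = {1, 2, 9}  B7 = {0, 1, 2}  B8 = {0, 1, 8}
Tree: B1–B2, B2–B3, B3–B4, B4–B5, B5–B6, B6–B7, B7–B8

Every bag has size at most 3, so the width is 3 − 1 = 2 and tw(G) ≤ 2. The edges 1–4–7–6–5–3–9–2–0–8–1 form a cycle, so G is not a tree and its treewidth is at least 2. Combining the bounds, tw(G) = 2.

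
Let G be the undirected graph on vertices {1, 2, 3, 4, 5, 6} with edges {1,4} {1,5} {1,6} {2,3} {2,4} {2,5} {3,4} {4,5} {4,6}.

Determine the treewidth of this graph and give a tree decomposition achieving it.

The largest bag has 3 vertices, giving width 2; this decomposition certifies tw(G) ≤ 2. Conversely, {1, 4, 5} is a clique of size 3, and the vertices of any clique must share a bag in every tree decomposition; so some bag has ≥ 3 vertices and tw(G) ≥ 2. Hence tw(G) = 2 exactly.

Treewidth 2.
One optimal decomposition is:
Bags: B1 = {1, 4, 6}  B2 = {1, 4, 5}  B3 = {2, 4, 5}  B4 = {2, 3, 4}
Tree: B1–B2, B2–B3, B3–B4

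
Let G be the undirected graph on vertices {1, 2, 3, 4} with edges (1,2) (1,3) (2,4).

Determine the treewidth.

1

A width-1 tree decomposition is:
Bags: B1 = {1, 3}  B2 = {1, 2}  B3 = {2, 4}
Tree: B1–B2, B2–B3
Every bag has size at most 2, so the width is 2 − 1 = 1 and tw(G) ≤ 1. G has an edge, so its treewidth is at least 1. Hence tw(G) = 1 exactly.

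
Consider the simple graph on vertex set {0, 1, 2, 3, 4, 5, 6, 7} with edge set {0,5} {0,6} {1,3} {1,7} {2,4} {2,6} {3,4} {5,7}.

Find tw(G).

2

A width-2 tree decomposition is:
Bags: B1 = {1, 3, 7}  B2 = {3, 5, 7}  B3 = {0, 3, 5}  B4 = {0, 3, 6}  B5 = {2, 3, 6}  B6 = {2, 3, 4}
Tree: B1–B2, B2–B3, B3–B4, B4–B5, B5–B6
Every bag has size at most 3, so the width is 3 − 1 = 2 and tw(G) ≤ 2. Since 3–1–7–5–0–6–2–4–3 is a cycle in G, G is not acyclic. Forests are exactly the graphs of treewidth ≤ 1, so tw(G) ≥ 2. Combining the bounds, tw(G) = 2.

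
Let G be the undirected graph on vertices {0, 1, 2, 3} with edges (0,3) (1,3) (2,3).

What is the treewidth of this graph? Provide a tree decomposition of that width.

Each bag holds 2 vertices, so the decomposition has width 1, which upper-bounds the treewidth. Since G has at least one edge (e.g. 0–3), it is not an edgeless graph, so tw(G) ≥ 1. Combining the bounds, tw(G) = 1.

Treewidth 1.
One such decomposition:
Bags: B1 = {0, 3}  B2 = {1, 3}  B3 = {2, 3}
Tree: B1–B2, B2–B3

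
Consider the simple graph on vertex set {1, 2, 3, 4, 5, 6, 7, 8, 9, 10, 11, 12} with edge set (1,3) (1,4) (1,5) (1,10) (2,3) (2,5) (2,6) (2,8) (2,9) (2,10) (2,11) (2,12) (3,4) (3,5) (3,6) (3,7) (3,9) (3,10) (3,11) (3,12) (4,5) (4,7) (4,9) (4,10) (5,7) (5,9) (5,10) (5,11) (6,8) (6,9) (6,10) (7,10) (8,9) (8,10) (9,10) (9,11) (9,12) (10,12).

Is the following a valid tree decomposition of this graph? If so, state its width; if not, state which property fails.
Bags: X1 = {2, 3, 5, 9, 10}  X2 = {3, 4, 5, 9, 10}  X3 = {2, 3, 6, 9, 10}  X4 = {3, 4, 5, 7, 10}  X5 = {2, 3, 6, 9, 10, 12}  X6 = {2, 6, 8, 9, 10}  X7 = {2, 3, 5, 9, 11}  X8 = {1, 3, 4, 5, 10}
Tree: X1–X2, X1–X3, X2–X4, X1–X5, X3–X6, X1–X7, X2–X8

A tree decomposition must satisfy three properties: every vertex lies in some bag; for every edge, both endpoints lie together in some bag; and for every vertex, the bags containing it form a connected subtree. Here bags containing vertex 6 are not connected in the tree, so the decomposition is invalid.

No — bags containing vertex 6 are not connected in the tree.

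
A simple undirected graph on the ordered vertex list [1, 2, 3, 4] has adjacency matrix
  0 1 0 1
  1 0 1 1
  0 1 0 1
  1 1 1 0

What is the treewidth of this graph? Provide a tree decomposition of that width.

Treewidth 2.
Bags: B1 = {2, 3, 4}  B2 = {1, 2, 4}
Tree: B1–B2

Each bag holds 3 vertices, so the decomposition has width 2, which upper-bounds the treewidth. On the other hand G contains the 3-clique {1, 2, 4}. A clique must lie in a single bag of any decomposition, so no decomposition can have width below 2. Therefore the treewidth is 2.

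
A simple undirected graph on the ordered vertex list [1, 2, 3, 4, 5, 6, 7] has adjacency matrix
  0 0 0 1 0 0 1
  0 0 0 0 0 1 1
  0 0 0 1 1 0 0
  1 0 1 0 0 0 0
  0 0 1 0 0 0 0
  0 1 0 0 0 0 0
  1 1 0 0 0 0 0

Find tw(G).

A width-1 tree decomposition is:
Bags: B1 = {3, 5}  B2 = {3, 4}  B3 = {1, 4}  B4 = {1, 7}  B5 = {2, 7}  B6 = {2, 6}
Tree: B1–B2, B2–B3, B3–B4, B4–B5, B5–B6
The largest bag has 2 vertices, giving width 1; this decomposition certifies tw(G) ≤ 1. G has an edge, so its treewidth is at least 1. Therefore the treewidth is 1.

1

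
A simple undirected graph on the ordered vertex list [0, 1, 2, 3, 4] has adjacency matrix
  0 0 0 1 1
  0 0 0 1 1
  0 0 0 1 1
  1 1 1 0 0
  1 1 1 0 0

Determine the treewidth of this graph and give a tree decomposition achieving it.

Each bag holds 3 vertices, so the decomposition has width 2, which upper-bounds the treewidth. Since 2–3–1–4–2 is a cycle in G, G is not acyclic. Forests are exactly the graphs of treewidth ≤ 1, so tw(G) ≥ 2. Therefore the treewidth is 2.

Treewidth 2.
One optimal decomposition is:
Bags: B1 = {2, 3, 4}  B2 = {1, 3, 4}  B3 = {0, 3, 4}
Tree: B1–B2, B2–B3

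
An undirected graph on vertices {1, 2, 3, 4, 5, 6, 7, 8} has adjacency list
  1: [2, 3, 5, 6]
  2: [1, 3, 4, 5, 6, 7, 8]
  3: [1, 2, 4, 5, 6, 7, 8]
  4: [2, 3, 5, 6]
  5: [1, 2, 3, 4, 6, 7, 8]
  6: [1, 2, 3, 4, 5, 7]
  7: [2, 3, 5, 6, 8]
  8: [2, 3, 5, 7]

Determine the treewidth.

A width-4 tree decomposition is:
Bags: B1 = {2, 3, 5, 6, 7}  B2 = {2, 3, 4, 5, 6}  B3 = {1, 2, 3, 5, 6}  B4 = {2, 3, 5, 7, 8}
Tree: B1–B2, B1–B3, B1–B4
Each bag holds 5 vertices, so the decomposition has width 4, which upper-bounds the treewidth. For the lower bound, the 5 vertices {2, 3, 5, 7, 8} are pairwise adjacent, and any tree decomposition puts a clique entirely inside one bag — forcing width ≥ 4. The upper and lower bounds meet at 4, so that is the treewidth.

4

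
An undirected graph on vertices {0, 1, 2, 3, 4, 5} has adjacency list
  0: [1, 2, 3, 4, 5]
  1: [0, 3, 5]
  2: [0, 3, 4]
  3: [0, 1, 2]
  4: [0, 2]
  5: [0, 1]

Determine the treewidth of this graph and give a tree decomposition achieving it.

Every bag has size at most 3, so the width is 3 − 1 = 2 and tw(G) ≤ 2. For the lower bound, the 3 vertices {0, 1, 3} are pairwise adjacent, and any tree decomposition puts a clique entirely inside one bag — forcing width ≥ 2. Therefore the treewidth is 2.

Treewidth 2.
One optimal decomposition is:
Bags: B1 = {0, 2, 3}  B2 = {0, 2, 4}  B3 = {0, 1, 3}  B4 = {0, 1, 5}
Tree: B1–B2, B1–B3, B3–B4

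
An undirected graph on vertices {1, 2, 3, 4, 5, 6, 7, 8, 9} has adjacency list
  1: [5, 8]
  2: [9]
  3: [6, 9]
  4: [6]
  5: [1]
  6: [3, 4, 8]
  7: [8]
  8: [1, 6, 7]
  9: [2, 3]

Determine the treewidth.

A width-1 tree decomposition is:
Bags: B1 = {3, 6}  B2 = {4, 6}  B3 = {3, 9}  B4 = {6, 8}  B5 = {7, 8}  B6 = {1, 8}  B7 = {2, 9}  B8 = {1, 5}
Tree: B1–B2, B1–B3, B1–B4, B4–B5, B4–B6, B3–B7, B6–B8
The largest bag has 2 vertices, giving width 1; this decomposition certifies tw(G) ≤ 1. Since G has at least one edge (e.g. 6–3), it is not an edgeless graph, so tw(G) ≥ 1. The upper and lower bounds meet at 1, so that is the treewidth.

1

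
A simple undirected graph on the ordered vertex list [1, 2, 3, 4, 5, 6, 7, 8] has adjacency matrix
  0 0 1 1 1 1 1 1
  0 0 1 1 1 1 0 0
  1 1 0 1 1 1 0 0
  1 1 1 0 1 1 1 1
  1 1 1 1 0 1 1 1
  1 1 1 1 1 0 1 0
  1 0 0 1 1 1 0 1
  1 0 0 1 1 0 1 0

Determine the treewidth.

A width-4 tree decomposition is:
Bags: B1 = {1, 3, 4, 5, 6}  B2 = {2, 3, 4, 5, 6}  B3 = {1, 4, 5, 6, 7}  B4 = {1, 4, 5, 7, 8}
Tree: B1–B2, B1–B3, B3–B4
The largest bag has 5 vertices, giving width 4; this decomposition certifies tw(G) ≤ 4. For the lower bound, the 5 vertices {1, 4, 5, 7, 8} are pairwise adjacent, and any tree decomposition puts a clique entirely inside one bag — forcing width ≥ 4. Combining the bounds, tw(G) = 4.

4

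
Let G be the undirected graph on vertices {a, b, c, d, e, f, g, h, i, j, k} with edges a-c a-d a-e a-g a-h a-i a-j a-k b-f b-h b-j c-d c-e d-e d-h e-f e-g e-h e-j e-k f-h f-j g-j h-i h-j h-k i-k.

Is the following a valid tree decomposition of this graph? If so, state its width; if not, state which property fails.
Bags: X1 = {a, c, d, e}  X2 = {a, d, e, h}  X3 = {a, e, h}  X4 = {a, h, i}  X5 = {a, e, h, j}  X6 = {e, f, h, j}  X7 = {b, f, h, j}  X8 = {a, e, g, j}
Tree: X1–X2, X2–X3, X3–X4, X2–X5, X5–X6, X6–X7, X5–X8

A tree decomposition must satisfy three properties: every vertex lies in some bag; for every edge, both endpoints lie together in some bag; and for every vertex, the bags containing it form a connected subtree. Here vertex k appears in no bag, so the decomposition is invalid.

No — vertex k appears in no bag.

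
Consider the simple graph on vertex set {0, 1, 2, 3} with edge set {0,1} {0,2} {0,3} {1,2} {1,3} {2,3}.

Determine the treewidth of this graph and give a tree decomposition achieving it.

With just one bag of size 4, the width is 4 − 1 = 3, so tw(G) ≤ 3. On the other hand G contains the 4-clique {0, 1, 2, 3}. A clique must lie in a single bag of any decomposition, so no decomposition can have width below 3. Hence tw(G) = 3 exactly.

Treewidth 3.
Bags: B1 = {0, 1, 2, 3}
Tree: (single bag)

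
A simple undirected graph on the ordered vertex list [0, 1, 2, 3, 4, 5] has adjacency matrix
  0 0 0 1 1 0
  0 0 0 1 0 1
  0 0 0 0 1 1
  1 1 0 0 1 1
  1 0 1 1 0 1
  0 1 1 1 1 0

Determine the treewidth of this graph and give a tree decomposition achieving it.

Treewidth 2.
One such decomposition:
Bags: B1 = {3, 4, 5}  B2 = {1, 3, 5}  B3 = {0, 3, 4}  B4 = {2, 4, 5}
Tree: B1–B2, B1–B3, B1–B4

Each bag holds 3 vertices, so the decomposition has width 2, which upper-bounds the treewidth. On the other hand G contains the 3-clique {2, 4, 5}. A clique must lie in a single bag of any decomposition, so no decomposition can have width below 2. Combining the bounds, tw(G) = 2.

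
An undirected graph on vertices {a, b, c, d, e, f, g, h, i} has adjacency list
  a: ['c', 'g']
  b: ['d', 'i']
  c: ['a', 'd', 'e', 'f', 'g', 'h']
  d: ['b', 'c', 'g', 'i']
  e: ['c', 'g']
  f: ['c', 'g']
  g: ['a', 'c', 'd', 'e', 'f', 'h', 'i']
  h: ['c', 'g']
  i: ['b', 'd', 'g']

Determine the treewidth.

2

A width-2 tree decomposition is:
Bags: B1 = {c, d, g}  B2 = {c, e, g}  B3 = {d, g, i}  B4 = {b, d, i}  B5 = {c, f, g}  B6 = {c, g, h}  B7 = {a, c, g}
Tree: B1–B2, B1–B3, B3–B4, B1–B5, B5–B6, B5–B7
Every bag has size at most 3, so the width is 3 − 1 = 2 and tw(G) ≤ 2. For the lower bound, the 3 vertices {c, d, g} are pairwise adjacent, and any tree decomposition puts a clique entirely inside one bag — forcing width ≥ 2. The upper and lower bounds meet at 2, so that is the treewidth.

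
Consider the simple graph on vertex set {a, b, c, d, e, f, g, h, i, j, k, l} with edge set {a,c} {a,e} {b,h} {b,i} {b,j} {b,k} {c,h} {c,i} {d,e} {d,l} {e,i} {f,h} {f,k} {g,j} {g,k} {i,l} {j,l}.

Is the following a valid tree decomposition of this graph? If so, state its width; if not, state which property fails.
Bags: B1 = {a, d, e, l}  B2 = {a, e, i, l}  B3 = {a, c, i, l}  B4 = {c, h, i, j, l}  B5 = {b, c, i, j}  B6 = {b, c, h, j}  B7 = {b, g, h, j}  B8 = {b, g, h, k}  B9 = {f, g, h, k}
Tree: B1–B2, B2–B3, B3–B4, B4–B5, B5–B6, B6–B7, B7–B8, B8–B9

No — bags containing vertex h are not connected in the tree.

A tree decomposition must satisfy three properties: every vertex lies in some bag; for every edge, both endpoints lie together in some bag; and for every vertex, the bags containing it form a connected subtree. Here bags containing vertex h are not connected in the tree, so the decomposition is invalid.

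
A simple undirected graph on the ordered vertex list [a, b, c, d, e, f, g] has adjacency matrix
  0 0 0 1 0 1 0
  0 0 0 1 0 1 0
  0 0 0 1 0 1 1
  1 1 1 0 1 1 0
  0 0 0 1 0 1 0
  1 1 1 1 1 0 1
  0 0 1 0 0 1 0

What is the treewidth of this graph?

2

A width-2 tree decomposition is:
Bags: B1 = {b, d, f}  B2 = {c, d, f}  B3 = {d, e, f}  B4 = {a, d, f}  B5 = {c, f, g}
Tree: B1–B2, B1–B3, B3–B4, B2–B5
Every bag has size at most 3, so the width is 3 − 1 = 2 and tw(G) ≤ 2. On the other hand G contains the 3-clique {d, e, f}. A clique must lie in a single bag of any decomposition, so no decomposition can have width below 2. Combining the bounds, tw(G) = 2.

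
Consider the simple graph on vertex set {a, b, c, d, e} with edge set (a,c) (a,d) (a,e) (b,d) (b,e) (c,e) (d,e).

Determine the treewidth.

A width-2 tree decomposition is:
Bags: B1 = {a, d, e}  B2 = {b, d, e}  B3 = {a, c, e}
Tree: B1–B2, B1–B3
The largest bag has 3 vertices, giving width 2; this decomposition certifies tw(G) ≤ 2. For the lower bound, the 3 vertices {a, d, e} are pairwise adjacent, and any tree decomposition puts a clique entirely inside one bag — forcing width ≥ 2. The upper and lower bounds meet at 2, so that is the treewidth.

2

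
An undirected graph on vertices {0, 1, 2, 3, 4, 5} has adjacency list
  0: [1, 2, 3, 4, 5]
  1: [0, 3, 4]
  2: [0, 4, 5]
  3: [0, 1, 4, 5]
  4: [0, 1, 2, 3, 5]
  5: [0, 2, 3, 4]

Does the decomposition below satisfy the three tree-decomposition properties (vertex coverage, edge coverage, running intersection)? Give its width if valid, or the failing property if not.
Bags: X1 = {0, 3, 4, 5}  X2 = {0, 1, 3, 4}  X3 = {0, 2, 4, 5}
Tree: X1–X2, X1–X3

Yes; width 3.

Checking the three conditions: (i) the bags cover all of {0, 1, 2, 3, 4, 5}; (ii) for each edge, some bag contains both endpoints; (iii) the bags containing any fixed vertex form a subtree. All hold, so the decomposition is valid with width 4 − 1 = 3.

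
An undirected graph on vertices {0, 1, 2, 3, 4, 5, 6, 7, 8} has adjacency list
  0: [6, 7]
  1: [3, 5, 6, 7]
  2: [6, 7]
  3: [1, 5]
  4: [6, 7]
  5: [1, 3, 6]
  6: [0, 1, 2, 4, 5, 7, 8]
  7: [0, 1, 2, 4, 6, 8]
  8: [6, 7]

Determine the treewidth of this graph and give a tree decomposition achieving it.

Treewidth 2.
One such decomposition:
Bags: B1 = {1, 5, 6}  B2 = {1, 6, 7}  B3 = {1, 3, 5}  B4 = {4, 6, 7}  B5 = {0, 6, 7}  B6 = {6, 7, 8}  B7 = {2, 6, 7}
Tree: B1–B2, B1–B3, B2–B4, B2–B5, B4–B6, B6–B7

The largest bag has 3 vertices, giving width 2; this decomposition certifies tw(G) ≤ 2. On the other hand G contains the 3-clique {1, 3, 5}. A clique must lie in a single bag of any decomposition, so no decomposition can have width below 2. Hence tw(G) = 2 exactly.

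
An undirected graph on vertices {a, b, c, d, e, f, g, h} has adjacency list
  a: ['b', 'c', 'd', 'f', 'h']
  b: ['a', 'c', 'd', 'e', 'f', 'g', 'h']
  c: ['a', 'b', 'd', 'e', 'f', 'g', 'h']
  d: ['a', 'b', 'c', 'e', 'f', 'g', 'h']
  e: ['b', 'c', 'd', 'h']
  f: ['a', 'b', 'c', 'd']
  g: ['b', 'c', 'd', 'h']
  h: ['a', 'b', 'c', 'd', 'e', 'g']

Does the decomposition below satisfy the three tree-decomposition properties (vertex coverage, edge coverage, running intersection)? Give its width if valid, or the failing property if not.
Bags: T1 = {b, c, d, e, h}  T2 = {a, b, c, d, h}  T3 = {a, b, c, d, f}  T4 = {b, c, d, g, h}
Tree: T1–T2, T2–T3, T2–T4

Yes; width 4.

Checking the three conditions: (i) the bags cover all of {a, b, c, d, e, f, g, h}; (ii) for each edge, some bag contains both endpoints; (iii) the bags containing any fixed vertex form a subtree. All hold, so the decomposition is valid with width 5 − 1 = 4.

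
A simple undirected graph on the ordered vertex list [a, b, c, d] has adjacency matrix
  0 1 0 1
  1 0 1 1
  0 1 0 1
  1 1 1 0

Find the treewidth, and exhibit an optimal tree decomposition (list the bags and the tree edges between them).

Every bag has size at most 3, so the width is 3 − 1 = 2 and tw(G) ≤ 2. Conversely, {b, c, d} is a clique of size 3, and the vertices of any clique must share a bag in every tree decomposition; so some bag has ≥ 3 vertices and tw(G) ≥ 2. The upper and lower bounds meet at 2, so that is the treewidth.

Treewidth 2.
Bags: B1 = {a, b, d}  B2 = {b, c, d}
Tree: B1–B2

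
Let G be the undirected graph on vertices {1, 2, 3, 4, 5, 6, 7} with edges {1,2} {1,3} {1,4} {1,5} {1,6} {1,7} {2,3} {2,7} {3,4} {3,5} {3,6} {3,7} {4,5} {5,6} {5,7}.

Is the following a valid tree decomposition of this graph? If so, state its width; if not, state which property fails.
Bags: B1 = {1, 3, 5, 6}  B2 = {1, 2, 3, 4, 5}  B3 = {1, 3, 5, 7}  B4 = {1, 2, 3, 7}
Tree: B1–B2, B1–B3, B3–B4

A tree decomposition must satisfy three properties: every vertex lies in some bag; for every edge, both endpoints lie together in some bag; and for every vertex, the bags containing it form a connected subtree. Here bags containing vertex 2 are not connected in the tree, so the decomposition is invalid.

No — bags containing vertex 2 are not connected in the tree.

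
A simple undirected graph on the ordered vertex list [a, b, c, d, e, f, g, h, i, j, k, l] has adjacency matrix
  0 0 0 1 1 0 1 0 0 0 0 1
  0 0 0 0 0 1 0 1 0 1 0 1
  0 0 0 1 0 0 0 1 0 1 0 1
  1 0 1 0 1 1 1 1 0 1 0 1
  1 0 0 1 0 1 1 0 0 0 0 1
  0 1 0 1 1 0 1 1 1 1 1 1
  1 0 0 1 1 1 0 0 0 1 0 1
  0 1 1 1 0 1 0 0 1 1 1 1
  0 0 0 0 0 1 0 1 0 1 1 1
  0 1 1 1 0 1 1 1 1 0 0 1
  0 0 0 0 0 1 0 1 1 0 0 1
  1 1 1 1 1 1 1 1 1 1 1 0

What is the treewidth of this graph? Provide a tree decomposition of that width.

The largest bag has 5 vertices, giving width 4; this decomposition certifies tw(G) ≤ 4. On the other hand G contains the 5-clique {a, d, e, g, l}. A clique must lie in a single bag of any decomposition, so no decomposition can have width below 4. Therefore the treewidth is 4.

Treewidth 4.
One optimal decomposition is:
Bags: B1 = {d, f, g, j, l}  B2 = {d, f, h, j, l}  B3 = {c, d, h, j, l}  B4 = {d, e, f, g, l}  B5 = {f, h, i, j, l}  B6 = {a, d, e, g, l}  B7 = {f, h, i, k, l}  B8 = {b, f, h, j, l}
Tree: B1–B2, B2–B3, B1–B4, B2–B5, B4–B6, B5–B7, B5–B8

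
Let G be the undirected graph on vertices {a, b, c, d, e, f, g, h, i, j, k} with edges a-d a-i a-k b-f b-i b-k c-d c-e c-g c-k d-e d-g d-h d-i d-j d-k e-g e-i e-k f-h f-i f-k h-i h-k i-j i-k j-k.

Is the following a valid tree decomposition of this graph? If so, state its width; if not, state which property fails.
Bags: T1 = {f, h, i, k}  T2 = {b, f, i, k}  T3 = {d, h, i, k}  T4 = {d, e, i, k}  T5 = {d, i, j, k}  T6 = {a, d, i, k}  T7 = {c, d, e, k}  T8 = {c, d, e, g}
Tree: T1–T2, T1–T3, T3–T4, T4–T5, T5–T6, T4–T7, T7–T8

Checking the three conditions: (i) the bags cover all of {a, b, c, d, e, f, g, h, i, j, k}; (ii) for each edge, some bag contains both endpoints; (iii) the bags containing any fixed vertex form a subtree. All hold, so the decomposition is valid with width 4 − 1 = 3.

Yes; width 3.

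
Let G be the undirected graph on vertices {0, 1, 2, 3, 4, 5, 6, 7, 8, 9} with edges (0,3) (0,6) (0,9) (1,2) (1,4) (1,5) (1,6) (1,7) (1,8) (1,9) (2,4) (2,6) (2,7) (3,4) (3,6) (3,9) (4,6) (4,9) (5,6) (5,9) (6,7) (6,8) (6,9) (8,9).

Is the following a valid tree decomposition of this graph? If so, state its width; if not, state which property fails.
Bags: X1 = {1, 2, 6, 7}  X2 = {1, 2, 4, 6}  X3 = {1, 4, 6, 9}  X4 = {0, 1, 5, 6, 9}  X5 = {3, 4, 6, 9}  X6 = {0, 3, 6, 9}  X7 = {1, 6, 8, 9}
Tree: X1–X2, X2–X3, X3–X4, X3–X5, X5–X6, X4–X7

A tree decomposition must satisfy three properties: every vertex lies in some bag; for every edge, both endpoints lie together in some bag; and for every vertex, the bags containing it form a connected subtree. Here bags containing vertex 0 are not connected in the tree, so the decomposition is invalid.

No — bags containing vertex 0 are not connected in the tree.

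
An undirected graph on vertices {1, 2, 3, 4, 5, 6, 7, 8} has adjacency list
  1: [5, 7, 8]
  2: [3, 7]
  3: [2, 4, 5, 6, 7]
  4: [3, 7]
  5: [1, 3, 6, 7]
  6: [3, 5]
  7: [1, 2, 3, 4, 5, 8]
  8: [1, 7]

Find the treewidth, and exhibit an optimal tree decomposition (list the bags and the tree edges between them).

Treewidth 2.
Bags: B1 = {1, 5, 7}  B2 = {3, 5, 7}  B3 = {2, 3, 7}  B4 = {1, 7, 8}  B5 = {3, 5, 6}  B6 = {3, 4, 7}
Tree: B1–B2, B2–B3, B1–B4, B2–B5, B2–B6

The largest bag has 3 vertices, giving width 2; this decomposition certifies tw(G) ≤ 2. Conversely, {3, 5, 6} is a clique of size 3, and the vertices of any clique must share a bag in every tree decomposition; so some bag has ≥ 3 vertices and tw(G) ≥ 2. The upper and lower bounds meet at 2, so that is the treewidth.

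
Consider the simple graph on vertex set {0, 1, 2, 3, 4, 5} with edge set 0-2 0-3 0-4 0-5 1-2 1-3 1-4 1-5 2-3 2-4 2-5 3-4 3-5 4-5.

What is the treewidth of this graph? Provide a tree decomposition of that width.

Treewidth 4.
Bags: B1 = {1, 2, 3, 4, 5}  B2 = {0, 2, 3, 4, 5}
Tree: B1–B2

The largest bag has 5 vertices, giving width 4; this decomposition certifies tw(G) ≤ 4. On the other hand G contains the 5-clique {0, 2, 3, 4, 5}. A clique must lie in a single bag of any decomposition, so no decomposition can have width below 4. The upper and lower bounds meet at 4, so that is the treewidth.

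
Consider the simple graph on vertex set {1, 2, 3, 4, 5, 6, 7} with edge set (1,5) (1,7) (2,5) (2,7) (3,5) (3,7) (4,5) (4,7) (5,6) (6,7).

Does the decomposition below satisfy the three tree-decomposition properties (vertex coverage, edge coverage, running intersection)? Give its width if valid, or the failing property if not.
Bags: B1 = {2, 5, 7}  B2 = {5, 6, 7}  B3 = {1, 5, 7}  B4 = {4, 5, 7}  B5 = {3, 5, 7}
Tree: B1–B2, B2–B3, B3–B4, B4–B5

Yes; width 2.

Checking the three conditions: (i) the bags cover all of {1, 2, 3, 4, 5, 6, 7}; (ii) for each edge, some bag contains both endpoints; (iii) the bags containing any fixed vertex form a subtree. All hold, so the decomposition is valid with width 3 − 1 = 2.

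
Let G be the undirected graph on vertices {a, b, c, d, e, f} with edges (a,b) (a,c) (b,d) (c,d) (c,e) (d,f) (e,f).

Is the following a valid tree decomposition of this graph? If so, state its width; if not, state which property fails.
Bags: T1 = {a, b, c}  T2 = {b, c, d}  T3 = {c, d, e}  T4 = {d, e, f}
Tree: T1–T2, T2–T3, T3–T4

Every vertex of G appears in some bag (union = {a, b, c, d, e, f}); every edge is covered by a bag; and for each vertex v the set of bags containing v is connected in the bag tree. The decomposition is therefore valid. The largest bag has 3 vertices, so the width is 2.

Yes; width 2.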